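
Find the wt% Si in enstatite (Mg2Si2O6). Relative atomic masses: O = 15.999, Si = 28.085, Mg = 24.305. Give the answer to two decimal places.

M(Mg2Si2O6) = 200.774 g/mol.
Si contributes 2 × 28.085 = 56.170 g per mole.
56.170/200.774 = 0.2798 → 27.98%.

27.98 mass %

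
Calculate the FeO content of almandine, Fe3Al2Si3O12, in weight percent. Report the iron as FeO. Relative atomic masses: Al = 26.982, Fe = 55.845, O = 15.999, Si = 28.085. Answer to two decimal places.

43.30 wt%

M(Fe3Al2Si3O12) = 497.742 g/mol; M(FeO) = 71.844 g/mol.
Moles FeO per formula unit = 3 Fe ÷ 1 = 3.0000.
FeO fraction = (3.0000 × 71.844) / 497.742 = 215.532/497.742 = 0.4330.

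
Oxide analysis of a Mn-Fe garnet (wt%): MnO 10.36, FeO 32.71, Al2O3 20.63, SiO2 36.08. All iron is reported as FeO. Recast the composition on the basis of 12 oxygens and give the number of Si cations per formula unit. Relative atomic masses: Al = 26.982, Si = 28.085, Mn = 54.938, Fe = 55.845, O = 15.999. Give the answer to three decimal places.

10.36 wt% MnO ÷ 70.937 g/mol = 0.14605 mol, giving 0.14605 Mn and 0.14605 O.
32.71 wt% FeO ÷ 71.844 g/mol = 0.45529 mol, giving 0.45529 Fe and 0.45529 O.
20.63 wt% Al2O3 ÷ 101.961 g/mol = 0.20233 mol, giving 0.40466 Al and 0.60699 O.
36.08 wt% SiO2 ÷ 60.083 g/mol = 0.60050 mol, giving 0.60050 Si and 1.20100 O.
Oxygen sums to 2.40933; scaling by 12/2.40933 = 4.98064 puts the formula on 12 O.
Si: 0.60050 × 4.98064 = 2.991 atoms per formula unit.

2.991 Si apfu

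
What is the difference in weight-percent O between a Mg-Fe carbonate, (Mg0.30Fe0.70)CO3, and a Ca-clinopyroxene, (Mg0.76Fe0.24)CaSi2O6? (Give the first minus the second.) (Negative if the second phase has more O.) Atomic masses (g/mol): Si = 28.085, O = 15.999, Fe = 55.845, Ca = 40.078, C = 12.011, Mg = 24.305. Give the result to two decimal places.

M((Mg0.30Fe0.70)CO3) = 106.391 g/mol, so wt% O = 47.997/106.391 × 100 = 45.11%.
M((Mg0.76Fe0.24)CaSi2O6) = 224.117 g/mol, so wt% O = 95.994/224.117 × 100 = 42.83%.
45.11 − 42.83 = 2.28 pp.

2.28 percentage points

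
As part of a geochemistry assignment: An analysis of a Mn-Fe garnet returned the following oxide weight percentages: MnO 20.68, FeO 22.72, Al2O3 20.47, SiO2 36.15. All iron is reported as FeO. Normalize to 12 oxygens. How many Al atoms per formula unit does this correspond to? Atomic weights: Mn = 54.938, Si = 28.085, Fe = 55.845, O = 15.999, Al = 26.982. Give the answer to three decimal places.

MnO: 20.68/70.937 = 0.29153 mol → 0.29153 mol Mn, 0.29153 mol O.
FeO: 22.72/71.844 = 0.31624 mol → 0.31624 mol Fe, 0.31624 mol O.
Al2O3: 20.47/101.961 = 0.20076 mol → 0.40152 mol Al, 0.60228 mol O.
SiO2: 36.15/60.083 = 0.60167 mol → 0.60167 mol Si, 1.20334 mol O.
Total oxygen = 2.41339 mol. Normalization factor = 12/2.41339 = 4.97226.
Al per 12 O = 0.40152 × 4.97226 = 1.996.

1.996 Al apfu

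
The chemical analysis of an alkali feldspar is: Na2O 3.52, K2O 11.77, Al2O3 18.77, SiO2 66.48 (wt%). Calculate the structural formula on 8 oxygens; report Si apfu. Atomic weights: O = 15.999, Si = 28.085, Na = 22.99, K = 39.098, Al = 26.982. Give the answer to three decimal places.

Na2O: 3.52/61.979 = 0.05679 mol → 0.11358 mol Na, 0.05679 mol O.
K2O: 11.77/94.195 = 0.12495 mol → 0.24990 mol K, 0.12495 mol O.
Al2O3: 18.77/101.961 = 0.18409 mol → 0.36818 mol Al, 0.55227 mol O.
SiO2: 66.48/60.083 = 1.10647 mol → 1.10647 mol Si, 2.21294 mol O.
Total oxygen = 2.94695 mol. Normalization factor = 8/2.94695 = 2.71467.
Si per 8 O = 1.10647 × 2.71467 = 3.004.

3.004 Si apfu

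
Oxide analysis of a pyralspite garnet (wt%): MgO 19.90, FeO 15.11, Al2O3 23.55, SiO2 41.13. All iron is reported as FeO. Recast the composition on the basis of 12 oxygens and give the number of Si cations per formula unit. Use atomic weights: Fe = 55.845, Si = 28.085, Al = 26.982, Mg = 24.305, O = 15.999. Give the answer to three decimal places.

2.970 Si apfu

19.90 wt% MgO ÷ 40.304 g/mol = 0.49375 mol, giving 0.49375 Mg and 0.49375 O.
15.11 wt% FeO ÷ 71.844 g/mol = 0.21032 mol, giving 0.21032 Fe and 0.21032 O.
23.55 wt% Al2O3 ÷ 101.961 g/mol = 0.23097 mol, giving 0.46194 Al and 0.69291 O.
41.13 wt% SiO2 ÷ 60.083 g/mol = 0.68455 mol, giving 0.68455 Si and 1.36910 O.
Oxygen sums to 2.76608; scaling by 12/2.76608 = 4.33827 puts the formula on 12 O.
Si: 0.68455 × 4.33827 = 2.970 atoms per formula unit.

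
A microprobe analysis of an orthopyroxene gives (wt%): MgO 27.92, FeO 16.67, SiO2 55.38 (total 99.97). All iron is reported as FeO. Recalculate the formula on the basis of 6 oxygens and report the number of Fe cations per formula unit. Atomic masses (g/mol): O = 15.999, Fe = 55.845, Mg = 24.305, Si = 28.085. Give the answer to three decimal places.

0.503 Fe apfu

MgO (M=40.304): mol = 0.69274; Mg = 0.69274, O = 0.69274.
FeO (M=71.844): mol = 0.23203; Fe = 0.23203, O = 0.23203.
SiO2 (M=60.083): mol = 0.92172; Si = 0.92172, O = 1.84344.
ΣO = 2.76821; factor = 6/ΣO = 2.16747.
Fe apfu = 0.23203 × 2.16747 = 0.503.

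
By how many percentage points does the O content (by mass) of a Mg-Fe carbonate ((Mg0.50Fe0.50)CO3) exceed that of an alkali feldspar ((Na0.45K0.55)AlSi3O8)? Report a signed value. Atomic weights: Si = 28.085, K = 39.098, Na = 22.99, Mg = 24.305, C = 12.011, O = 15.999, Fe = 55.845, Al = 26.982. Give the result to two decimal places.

O in (Mg0.50Fe0.50)CO3: molar mass 100.083 g/mol; 3×15.999 = 47.997 g → 47.96 wt%.
O in (Na0.45K0.55)AlSi3O8: molar mass 271.078 g/mol; 8×15.999 = 127.992 g → 47.22 wt%.
Difference = 47.96 − 47.22 = 0.74 percentage points.

0.74 percentage points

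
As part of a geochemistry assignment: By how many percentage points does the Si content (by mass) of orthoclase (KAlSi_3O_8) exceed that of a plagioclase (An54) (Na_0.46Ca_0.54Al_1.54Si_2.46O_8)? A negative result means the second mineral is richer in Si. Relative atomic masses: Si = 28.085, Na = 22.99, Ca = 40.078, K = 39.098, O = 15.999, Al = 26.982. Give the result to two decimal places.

4.76 percentage points

Si in KAlSi_3O_8: molar mass 278.327 g/mol; 3×28.085 = 84.255 g → 30.27 wt%.
Si in Na_0.46Ca_0.54Al_1.54Si_2.46O_8: molar mass 270.851 g/mol; 2.46×28.085 = 69.089 g → 25.51 wt%.
Difference = 30.27 − 25.51 = 4.76 percentage points.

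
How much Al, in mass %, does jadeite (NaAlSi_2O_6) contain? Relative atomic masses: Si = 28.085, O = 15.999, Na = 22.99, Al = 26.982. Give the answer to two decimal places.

13.35 mass %

M(NaAlSi_2O_6) = 202.136 g/mol.
Al contributes 1 × 26.982 = 26.982 g per mole.
26.982/202.136 = 0.1335 → 13.35%.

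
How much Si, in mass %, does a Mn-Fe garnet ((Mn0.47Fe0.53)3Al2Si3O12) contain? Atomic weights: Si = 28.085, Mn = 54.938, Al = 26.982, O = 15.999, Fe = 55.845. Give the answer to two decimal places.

16.97 mass %

Molar mass of (Mn0.47Fe0.53)3Al2Si3O12: 1.41·54.938 + 1.59·55.845 + 2·26.982 + 3·28.085 + 12·15.999 = 496.463 g/mol.
Mass of Si per formula unit: 3 × 28.085 = 84.255 g.
Weight fraction Si = 84.255 / 496.463 = 0.1697.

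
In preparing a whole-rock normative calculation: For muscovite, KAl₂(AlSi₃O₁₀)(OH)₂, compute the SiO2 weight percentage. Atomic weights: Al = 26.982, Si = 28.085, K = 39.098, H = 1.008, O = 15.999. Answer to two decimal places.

M(KAl₂(AlSi₃O₁₀)(OH)₂) = 398.303 g/mol; M(SiO2) = 60.083 g/mol.
Moles SiO2 per formula unit = 3 Si ÷ 1 = 3.0000.
SiO2 fraction = (3.0000 × 60.083) / 398.303 = 180.249/398.303 = 0.4525.

45.25 wt%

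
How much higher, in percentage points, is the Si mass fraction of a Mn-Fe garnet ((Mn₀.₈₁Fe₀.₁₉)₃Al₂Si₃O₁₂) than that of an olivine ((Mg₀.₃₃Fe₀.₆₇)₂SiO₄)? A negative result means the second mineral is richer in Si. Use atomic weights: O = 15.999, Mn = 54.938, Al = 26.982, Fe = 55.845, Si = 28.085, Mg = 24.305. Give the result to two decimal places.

1.65 percentage points

M((Mn₀.₈₁Fe₀.₁₉)₃Al₂Si₃O₁₂) = 495.538 g/mol, so wt% Si = 84.255/495.538 × 100 = 17.00%.
M((Mg₀.₃₃Fe₀.₆₇)₂SiO₄) = 182.955 g/mol, so wt% Si = 28.085/182.955 × 100 = 15.35%.
17.00 − 15.35 = 1.65 pp.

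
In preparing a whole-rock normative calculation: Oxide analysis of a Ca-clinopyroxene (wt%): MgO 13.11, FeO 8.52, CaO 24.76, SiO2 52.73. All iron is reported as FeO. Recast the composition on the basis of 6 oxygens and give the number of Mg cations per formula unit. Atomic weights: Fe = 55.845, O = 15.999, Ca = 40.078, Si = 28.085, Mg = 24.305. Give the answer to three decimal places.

0.739 Mg apfu

MgO: 13.11/40.304 = 0.32528 mol → 0.32528 mol Mg, 0.32528 mol O.
FeO: 8.52/71.844 = 0.11859 mol → 0.11859 mol Fe, 0.11859 mol O.
CaO: 24.76/56.077 = 0.44154 mol → 0.44154 mol Ca, 0.44154 mol O.
SiO2: 52.73/60.083 = 0.87762 mol → 0.87762 mol Si, 1.75524 mol O.
Total oxygen = 2.64065 mol. Normalization factor = 6/2.64065 = 2.27217.
Mg per 6 O = 0.32528 × 2.27217 = 0.739.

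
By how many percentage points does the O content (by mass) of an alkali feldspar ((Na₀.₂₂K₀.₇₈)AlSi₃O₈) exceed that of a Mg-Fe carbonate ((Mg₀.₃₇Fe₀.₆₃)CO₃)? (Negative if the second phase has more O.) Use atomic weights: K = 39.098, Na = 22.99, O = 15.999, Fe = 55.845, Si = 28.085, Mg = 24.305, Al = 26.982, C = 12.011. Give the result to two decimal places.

O in (Na₀.₂₂K₀.₇₈)AlSi₃O₈: molar mass 274.783 g/mol; 8×15.999 = 127.992 g → 46.58 wt%.
O in (Mg₀.₃₇Fe₀.₆₃)CO₃: molar mass 104.183 g/mol; 3×15.999 = 47.997 g → 46.07 wt%.
Difference = 46.58 − 46.07 = 0.51 percentage points.

0.51 percentage points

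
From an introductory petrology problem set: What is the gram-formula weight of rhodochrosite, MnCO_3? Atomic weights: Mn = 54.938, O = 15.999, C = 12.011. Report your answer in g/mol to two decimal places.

114.95 g/mol

M = 1(54.938) + 1(12.011) + 3(15.999)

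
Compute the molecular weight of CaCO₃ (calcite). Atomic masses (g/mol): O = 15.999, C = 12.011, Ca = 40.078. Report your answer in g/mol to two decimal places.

100.09 g/mol

Ca: 1 × 40.078 = 40.0780
C: 1 × 12.011 = 12.0110
O: 3 × 15.999 = 47.9970
Summing the contributions gives the formula mass.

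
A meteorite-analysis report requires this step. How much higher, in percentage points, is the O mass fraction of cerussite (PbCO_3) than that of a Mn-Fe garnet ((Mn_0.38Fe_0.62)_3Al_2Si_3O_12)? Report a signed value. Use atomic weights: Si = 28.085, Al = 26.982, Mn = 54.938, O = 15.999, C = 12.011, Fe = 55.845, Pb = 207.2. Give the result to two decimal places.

M(PbCO_3) = 267.208 g/mol, so wt% O = 47.997/267.208 × 100 = 17.96%.
M((Mn_0.38Fe_0.62)_3Al_2Si_3O_12) = 496.708 g/mol, so wt% O = 191.988/496.708 × 100 = 38.65%.
17.96 − 38.65 = -20.69 pp.

-20.69 percentage points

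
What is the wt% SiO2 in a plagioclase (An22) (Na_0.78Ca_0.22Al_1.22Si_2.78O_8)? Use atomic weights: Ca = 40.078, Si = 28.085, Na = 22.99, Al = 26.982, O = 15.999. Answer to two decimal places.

Formula mass = 265.736 g/mol.
2.78 Si → 2.7800 mol SiO2 per formula unit; M(SiO2) = 60.083, so SiO2 mass = 167.031 g.
167.031/265.736 × 100 = 62.86 wt%.

62.86 wt%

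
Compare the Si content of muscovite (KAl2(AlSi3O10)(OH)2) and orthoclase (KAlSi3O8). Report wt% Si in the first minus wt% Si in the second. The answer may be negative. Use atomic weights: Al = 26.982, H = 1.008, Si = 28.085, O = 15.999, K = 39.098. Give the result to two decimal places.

-9.12 percentage points

M(KAl2(AlSi3O10)(OH)2) = 398.303 g/mol, so wt% Si = 84.255/398.303 × 100 = 21.15%.
M(KAlSi3O8) = 278.327 g/mol, so wt% Si = 84.255/278.327 × 100 = 30.27%.
21.15 − 30.27 = -9.12 pp.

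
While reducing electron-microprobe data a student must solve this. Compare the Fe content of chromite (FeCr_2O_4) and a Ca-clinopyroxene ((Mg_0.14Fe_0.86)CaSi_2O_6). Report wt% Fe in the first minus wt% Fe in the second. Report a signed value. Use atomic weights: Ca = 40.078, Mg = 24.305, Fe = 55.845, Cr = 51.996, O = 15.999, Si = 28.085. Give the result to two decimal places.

Fe in FeCr_2O_4: molar mass 223.833 g/mol; 1×55.845 = 55.845 g → 24.95 wt%.
Fe in (Mg_0.14Fe_0.86)CaSi_2O_6: molar mass 243.671 g/mol; 0.86×55.845 = 48.027 g → 19.71 wt%.
Difference = 24.95 − 19.71 = 5.24 percentage points.

5.24 percentage points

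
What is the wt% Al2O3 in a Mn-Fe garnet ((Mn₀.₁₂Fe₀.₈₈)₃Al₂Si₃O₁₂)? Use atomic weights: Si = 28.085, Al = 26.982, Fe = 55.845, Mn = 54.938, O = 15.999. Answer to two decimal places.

20.50 wt%

M((Mn₀.₁₂Fe₀.₈₈)₃Al₂Si₃O₁₂) = 497.415 g/mol; M(Al2O3) = 101.961 g/mol.
Moles Al2O3 per formula unit = 2 Al ÷ 2 = 1.0000.
Al2O3 fraction = (1.0000 × 101.961) / 497.415 = 101.961/497.415 = 0.2050.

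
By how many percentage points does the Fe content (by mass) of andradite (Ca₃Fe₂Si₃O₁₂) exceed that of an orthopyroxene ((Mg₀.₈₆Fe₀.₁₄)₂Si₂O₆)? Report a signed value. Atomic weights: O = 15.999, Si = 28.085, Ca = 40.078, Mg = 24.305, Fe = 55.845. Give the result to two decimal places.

14.52 percentage points

M(Ca₃Fe₂Si₃O₁₂) = 508.167 g/mol, so wt% Fe = 111.690/508.167 × 100 = 21.98%.
M((Mg₀.₈₆Fe₀.₁₄)₂Si₂O₆) = 209.605 g/mol, so wt% Fe = 15.637/209.605 × 100 = 7.46%.
21.98 − 7.46 = 14.52 pp.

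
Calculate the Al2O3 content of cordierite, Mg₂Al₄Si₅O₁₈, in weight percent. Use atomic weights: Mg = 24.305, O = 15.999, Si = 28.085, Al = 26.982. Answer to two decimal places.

M(Mg₂Al₄Si₅O₁₈) = 584.945 g/mol; M(Al2O3) = 101.961 g/mol.
Moles Al2O3 per formula unit = 4 Al ÷ 2 = 2.0000.
Al2O3 fraction = (2.0000 × 101.961) / 584.945 = 203.922/584.945 = 0.3486.

34.86 wt%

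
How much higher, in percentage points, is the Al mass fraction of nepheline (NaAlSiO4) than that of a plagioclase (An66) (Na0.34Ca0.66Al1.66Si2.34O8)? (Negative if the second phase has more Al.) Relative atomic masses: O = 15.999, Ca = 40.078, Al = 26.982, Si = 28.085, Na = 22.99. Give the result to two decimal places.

2.57 percentage points

First mineral: 26.982 g Al in 142.053 g formula = 18.99 wt% Al.
Second mineral: 44.790 g Al in 272.769 g formula = 16.42 wt% Al.
18.99% − 16.42% gives a difference of 2.57 percentage points.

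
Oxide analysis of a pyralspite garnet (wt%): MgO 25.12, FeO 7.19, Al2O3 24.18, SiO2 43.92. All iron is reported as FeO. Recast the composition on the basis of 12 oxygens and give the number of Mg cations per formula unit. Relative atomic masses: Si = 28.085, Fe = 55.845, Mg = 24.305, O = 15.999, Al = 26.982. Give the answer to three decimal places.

MgO (M=40.304): mol = 0.62326; Mg = 0.62326, O = 0.62326.
FeO (M=71.844): mol = 0.10008; Fe = 0.10008, O = 0.10008.
Al2O3 (M=101.961): mol = 0.23715; Al = 0.47430, O = 0.71145.
SiO2 (M=60.083): mol = 0.73099; Si = 0.73099, O = 1.46198.
ΣO = 2.89677; factor = 12/ΣO = 4.14254.
Mg apfu = 0.62326 × 4.14254 = 2.582.

2.582 Mg apfu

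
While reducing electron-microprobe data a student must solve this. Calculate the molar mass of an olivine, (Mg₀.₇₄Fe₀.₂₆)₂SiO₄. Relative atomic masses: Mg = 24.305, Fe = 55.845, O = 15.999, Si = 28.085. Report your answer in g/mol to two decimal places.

157.09 g/mol

Mg: 1.48 × 24.305 = 35.9714
Fe: 0.52 × 55.845 = 29.0394
Si: 1 × 28.085 = 28.0850
O: 4 × 15.999 = 63.9960
Summing the contributions gives the formula mass.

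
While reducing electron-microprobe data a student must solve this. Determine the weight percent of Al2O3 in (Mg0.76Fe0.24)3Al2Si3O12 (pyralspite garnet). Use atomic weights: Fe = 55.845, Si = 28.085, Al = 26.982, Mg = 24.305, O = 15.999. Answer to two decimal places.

Molar mass of (Mg0.76Fe0.24)3Al2Si3O12 = 2.28·24.305 + 0.72·55.845 + 2·26.982 + 3·28.085 + 12·15.999 = 425.831 g/mol.
Each formula unit contains 2 Al, equivalent to 2/2 = 1.0000 mol Al2O3.
M(Al2O3) = 2×26.982 + 3×15.999 = 101.961 g/mol.
Mass of Al2O3 per formula unit = 1.0000 × 101.961 = 101.961 g.
Al2O3 wt% = 101.961 / 425.831 × 100 = 23.94%.

23.94 wt%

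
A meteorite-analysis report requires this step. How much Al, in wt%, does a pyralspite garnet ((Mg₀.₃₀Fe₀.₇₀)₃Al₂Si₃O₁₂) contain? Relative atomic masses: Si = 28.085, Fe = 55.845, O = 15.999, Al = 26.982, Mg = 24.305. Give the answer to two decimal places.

11.50 wt%

Molar mass of (Mg₀.₃₀Fe₀.₇₀)₃Al₂Si₃O₁₂: 0.90·24.305 + 2.10·55.845 + 2·26.982 + 3·28.085 + 12·15.999 = 469.356 g/mol.
Mass of Al per formula unit: 2 × 26.982 = 53.964 g.
Weight fraction Al = 53.964 / 469.356 = 0.1150.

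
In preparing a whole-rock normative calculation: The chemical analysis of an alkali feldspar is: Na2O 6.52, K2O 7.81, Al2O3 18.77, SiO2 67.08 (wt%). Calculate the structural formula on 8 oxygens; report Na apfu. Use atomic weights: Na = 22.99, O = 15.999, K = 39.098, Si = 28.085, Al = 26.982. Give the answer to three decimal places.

Na2O: 6.52/61.979 = 0.10520 mol → 0.21040 mol Na, 0.10520 mol O.
K2O: 7.81/94.195 = 0.08291 mol → 0.16582 mol K, 0.08291 mol O.
Al2O3: 18.77/101.961 = 0.18409 mol → 0.36818 mol Al, 0.55227 mol O.
SiO2: 67.08/60.083 = 1.11646 mol → 1.11646 mol Si, 2.23292 mol O.
Total oxygen = 2.97330 mol. Normalization factor = 8/2.97330 = 2.69061.
Na per 8 O = 0.21040 × 2.69061 = 0.566.

0.566 Na apfu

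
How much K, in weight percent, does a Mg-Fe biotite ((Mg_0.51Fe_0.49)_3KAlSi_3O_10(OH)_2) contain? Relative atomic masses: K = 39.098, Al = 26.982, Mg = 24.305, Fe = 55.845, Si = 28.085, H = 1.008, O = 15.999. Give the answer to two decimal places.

M((Mg_0.51Fe_0.49)_3KAlSi_3O_10(OH)_2) = 463.618 g/mol.
K contributes 1 × 39.098 = 39.098 g per mole.
39.098/463.618 = 0.0843 → 8.43%.

8.43 weight percent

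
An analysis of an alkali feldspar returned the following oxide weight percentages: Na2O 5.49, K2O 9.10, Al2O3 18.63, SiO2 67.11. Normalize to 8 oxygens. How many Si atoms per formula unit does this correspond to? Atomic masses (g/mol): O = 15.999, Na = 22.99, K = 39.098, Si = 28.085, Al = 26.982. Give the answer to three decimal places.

Na2O: 5.49/61.979 = 0.08858 mol → 0.17716 mol Na, 0.08858 mol O.
K2O: 9.10/94.195 = 0.09661 mol → 0.19322 mol K, 0.09661 mol O.
Al2O3: 18.63/101.961 = 0.18272 mol → 0.36544 mol Al, 0.54816 mol O.
SiO2: 67.11/60.083 = 1.11695 mol → 1.11695 mol Si, 2.23390 mol O.
Total oxygen = 2.96725 mol. Normalization factor = 8/2.96725 = 2.69610.
Si per 8 O = 1.11695 × 2.69610 = 3.011.

3.011 Si apfu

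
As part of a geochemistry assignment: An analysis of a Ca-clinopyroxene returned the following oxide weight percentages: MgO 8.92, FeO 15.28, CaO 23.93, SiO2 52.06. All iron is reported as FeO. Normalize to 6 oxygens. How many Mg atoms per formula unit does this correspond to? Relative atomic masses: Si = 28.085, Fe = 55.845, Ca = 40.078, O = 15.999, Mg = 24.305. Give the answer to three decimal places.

8.92 wt% MgO ÷ 40.304 g/mol = 0.22132 mol, giving 0.22132 Mg and 0.22132 O.
15.28 wt% FeO ÷ 71.844 g/mol = 0.21268 mol, giving 0.21268 Fe and 0.21268 O.
23.93 wt% CaO ÷ 56.077 g/mol = 0.42673 mol, giving 0.42673 Ca and 0.42673 O.
52.06 wt% SiO2 ÷ 60.083 g/mol = 0.86647 mol, giving 0.86647 Si and 1.73294 O.
Oxygen sums to 2.59367; scaling by 6/2.59367 = 2.31332 puts the formula on 6 O.
Mg: 0.22132 × 2.31332 = 0.512 atoms per formula unit.

0.512 Mg apfu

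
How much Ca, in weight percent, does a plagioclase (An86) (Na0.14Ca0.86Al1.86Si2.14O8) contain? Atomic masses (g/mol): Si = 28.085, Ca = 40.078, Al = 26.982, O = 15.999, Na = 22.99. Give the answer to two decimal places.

12.49 weight percent

Formula mass = 0.14×22.99 + 0.86×40.078 + 1.86×26.982 + 2.14×28.085 + 8×15.999 = 275.966 g/mol, of which 34.467 g is Ca.
So Ca makes up 34.467/275.966 = 0.1249 of the mass, i.e. 12.49%.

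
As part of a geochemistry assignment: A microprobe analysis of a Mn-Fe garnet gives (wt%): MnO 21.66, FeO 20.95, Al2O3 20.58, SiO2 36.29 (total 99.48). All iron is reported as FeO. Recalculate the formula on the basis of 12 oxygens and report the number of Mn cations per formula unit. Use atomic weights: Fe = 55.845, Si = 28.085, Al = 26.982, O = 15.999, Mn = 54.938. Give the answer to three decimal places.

MnO: 21.66/70.937 = 0.30534 mol → 0.30534 mol Mn, 0.30534 mol O.
FeO: 20.95/71.844 = 0.29160 mol → 0.29160 mol Fe, 0.29160 mol O.
Al2O3: 20.58/101.961 = 0.20184 mol → 0.40368 mol Al, 0.60552 mol O.
SiO2: 36.29/60.083 = 0.60400 mol → 0.60400 mol Si, 1.20800 mol O.
Total oxygen = 2.41046 mol. Normalization factor = 12/2.41046 = 4.97830.
Mn per 12 O = 0.30534 × 4.97830 = 1.520.

1.520 Mn apfu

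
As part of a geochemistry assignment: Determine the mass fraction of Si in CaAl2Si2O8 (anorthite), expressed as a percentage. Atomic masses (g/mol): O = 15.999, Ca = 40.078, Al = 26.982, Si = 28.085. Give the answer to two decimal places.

Molar mass of CaAl2Si2O8: 1×40.078 + 2×26.982 + 2×28.085 + 8×15.999 = 278.204 g/mol.
Mass of Si per formula unit: 2 × 28.085 = 56.170 g.
Weight fraction Si = 56.170 / 278.204 = 0.2019.

20.19 mass %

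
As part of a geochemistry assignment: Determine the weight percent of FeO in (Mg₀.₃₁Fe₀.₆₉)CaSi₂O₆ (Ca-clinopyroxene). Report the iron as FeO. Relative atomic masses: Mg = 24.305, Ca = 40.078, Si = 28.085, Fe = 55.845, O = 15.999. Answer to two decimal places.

20.80 wt%

Formula mass = 238.310 g/mol.
0.69 Fe → 0.6900 mol FeO per formula unit; M(FeO) = 71.844, so FeO mass = 49.572 g.
49.572/238.310 × 100 = 20.80 wt%.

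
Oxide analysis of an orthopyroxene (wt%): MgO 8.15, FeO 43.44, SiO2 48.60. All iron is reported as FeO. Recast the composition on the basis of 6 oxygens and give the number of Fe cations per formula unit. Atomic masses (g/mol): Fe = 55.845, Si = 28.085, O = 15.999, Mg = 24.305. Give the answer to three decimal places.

MgO (M=40.304): mol = 0.20221; Mg = 0.20221, O = 0.20221.
FeO (M=71.844): mol = 0.60464; Fe = 0.60464, O = 0.60464.
SiO2 (M=60.083): mol = 0.80888; Si = 0.80888, O = 1.61776.
ΣO = 2.42461; factor = 6/ΣO = 2.47462.
Fe apfu = 0.60464 × 2.47462 = 1.496.

1.496 Fe apfu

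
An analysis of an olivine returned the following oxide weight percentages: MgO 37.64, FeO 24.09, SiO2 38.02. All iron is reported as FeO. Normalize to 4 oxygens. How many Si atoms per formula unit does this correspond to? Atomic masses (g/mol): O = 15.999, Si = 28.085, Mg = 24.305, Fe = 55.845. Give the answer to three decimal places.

0.999 Si apfu

37.64 wt% MgO ÷ 40.304 g/mol = 0.93390 mol, giving 0.93390 Mg and 0.93390 O.
24.09 wt% FeO ÷ 71.844 g/mol = 0.33531 mol, giving 0.33531 Fe and 0.33531 O.
38.02 wt% SiO2 ÷ 60.083 g/mol = 0.63279 mol, giving 0.63279 Si and 1.26558 O.
Oxygen sums to 2.53479; scaling by 4/2.53479 = 1.57804 puts the formula on 4 O.
Si: 0.63279 × 1.57804 = 0.999 atoms per formula unit.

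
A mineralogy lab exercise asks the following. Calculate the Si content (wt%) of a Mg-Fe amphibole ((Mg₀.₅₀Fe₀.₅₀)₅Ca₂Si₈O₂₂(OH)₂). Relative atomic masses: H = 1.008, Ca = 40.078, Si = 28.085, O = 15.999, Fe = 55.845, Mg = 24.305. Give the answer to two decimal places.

25.21 wt%

M((Mg₀.₅₀Fe₀.₅₀)₅Ca₂Si₈O₂₂(OH)₂) = 891.203 g/mol.
Si contributes 8 × 28.085 = 224.680 g per mole.
224.680/891.203 = 0.2521 → 25.21%.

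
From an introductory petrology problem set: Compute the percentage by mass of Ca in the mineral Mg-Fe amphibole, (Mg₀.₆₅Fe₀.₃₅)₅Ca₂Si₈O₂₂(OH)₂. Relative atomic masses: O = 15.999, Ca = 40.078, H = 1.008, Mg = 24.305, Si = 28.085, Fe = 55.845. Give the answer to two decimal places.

9.24 wt%

M((Mg₀.₆₅Fe₀.₃₅)₅Ca₂Si₈O₂₂(OH)₂) = 867.548 g/mol.
Ca contributes 2 × 40.078 = 80.156 g per mole.
80.156/867.548 = 0.0924 → 9.24%.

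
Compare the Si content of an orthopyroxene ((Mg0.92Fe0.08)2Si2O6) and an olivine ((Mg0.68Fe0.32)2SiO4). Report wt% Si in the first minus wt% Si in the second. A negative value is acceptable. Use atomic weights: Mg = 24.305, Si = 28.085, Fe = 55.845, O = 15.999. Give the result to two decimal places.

9.83 percentage points

First mineral: 56.170 g Si in 205.820 g formula = 27.29 wt% Si.
Second mineral: 28.085 g Si in 160.877 g formula = 17.46 wt% Si.
27.29% − 17.46% gives a difference of 9.83 percentage points.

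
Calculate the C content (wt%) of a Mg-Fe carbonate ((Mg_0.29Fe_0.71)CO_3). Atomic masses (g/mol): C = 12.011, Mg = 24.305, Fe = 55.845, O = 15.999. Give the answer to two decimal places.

11.26 wt%

M((Mg_0.29Fe_0.71)CO_3) = 106.706 g/mol.
C contributes 1 × 12.011 = 12.011 g per mole.
12.011/106.706 = 0.1126 → 11.26%.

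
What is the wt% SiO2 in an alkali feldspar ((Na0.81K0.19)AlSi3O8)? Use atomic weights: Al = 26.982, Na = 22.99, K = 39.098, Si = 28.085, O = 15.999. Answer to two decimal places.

Molar mass of (Na0.81K0.19)AlSi3O8 = 0.81*22.99 + 0.19*39.098 + 1*26.982 + 3*28.085 + 8*15.999 = 265.280 g/mol.
Each formula unit contains 3 Si, equivalent to 3/1 = 3.0000 mol SiO2.
M(SiO2) = 1×28.085 + 2×15.999 = 60.083 g/mol.
Mass of SiO2 per formula unit = 3.0000 × 60.083 = 180.249 g.
SiO2 wt% = 180.249 / 265.280 × 100 = 67.95%.

67.95 wt%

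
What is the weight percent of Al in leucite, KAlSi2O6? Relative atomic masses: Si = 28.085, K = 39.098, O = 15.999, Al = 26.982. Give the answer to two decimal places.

Molar mass of KAlSi2O6: 1×39.098 + 1×26.982 + 2×28.085 + 6×15.999 = 218.244 g/mol.
Mass of Al per formula unit: 1 × 26.982 = 26.982 g.
Weight fraction Al = 26.982 / 218.244 = 0.1236.

12.36 mass %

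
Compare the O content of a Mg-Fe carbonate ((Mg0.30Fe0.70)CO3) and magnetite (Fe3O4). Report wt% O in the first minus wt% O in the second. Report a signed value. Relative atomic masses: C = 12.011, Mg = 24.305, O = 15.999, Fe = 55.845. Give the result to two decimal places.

17.47 percentage points

First mineral: 47.997 g O in 106.391 g formula = 45.11 wt% O.
Second mineral: 63.996 g O in 231.531 g formula = 27.64 wt% O.
45.11% − 27.64% gives a difference of 17.47 percentage points.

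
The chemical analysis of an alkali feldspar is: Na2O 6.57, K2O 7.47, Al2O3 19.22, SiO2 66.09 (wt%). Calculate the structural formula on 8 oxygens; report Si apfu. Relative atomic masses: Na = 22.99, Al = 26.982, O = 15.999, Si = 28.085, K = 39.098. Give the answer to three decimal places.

2.982 Si apfu

6.57 wt% Na2O ÷ 61.979 g/mol = 0.10600 mol, giving 0.21200 Na and 0.10600 O.
7.47 wt% K2O ÷ 94.195 g/mol = 0.07930 mol, giving 0.15860 K and 0.07930 O.
19.22 wt% Al2O3 ÷ 101.961 g/mol = 0.18850 mol, giving 0.37700 Al and 0.56550 O.
66.09 wt% SiO2 ÷ 60.083 g/mol = 1.09998 mol, giving 1.09998 Si and 2.19996 O.
Oxygen sums to 2.95076; scaling by 8/2.95076 = 2.71117 puts the formula on 8 O.
Si: 1.09998 × 2.71117 = 2.982 atoms per formula unit.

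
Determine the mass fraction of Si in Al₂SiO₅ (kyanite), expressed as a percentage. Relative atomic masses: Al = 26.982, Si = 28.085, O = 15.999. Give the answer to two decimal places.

17.33 wt%

Molar mass of Al₂SiO₅: 2·26.982 + 1·28.085 + 5·15.999 = 162.044 g/mol.
Mass of Si per formula unit: 1 × 28.085 = 28.085 g.
Weight fraction Si = 28.085 / 162.044 = 0.1733.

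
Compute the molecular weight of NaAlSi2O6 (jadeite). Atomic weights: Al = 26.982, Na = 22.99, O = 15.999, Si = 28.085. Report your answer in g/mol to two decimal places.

M = 1·22.99 + 1·26.982 + 2·28.085 + 6·15.999

202.14 g/mol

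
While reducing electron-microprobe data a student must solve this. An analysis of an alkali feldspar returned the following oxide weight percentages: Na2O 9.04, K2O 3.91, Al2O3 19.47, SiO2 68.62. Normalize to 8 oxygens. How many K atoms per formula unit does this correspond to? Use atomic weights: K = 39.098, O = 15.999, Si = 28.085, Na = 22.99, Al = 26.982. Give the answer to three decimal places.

0.218 K apfu

9.04 wt% Na2O ÷ 61.979 g/mol = 0.14586 mol, giving 0.29172 Na and 0.14586 O.
3.91 wt% K2O ÷ 94.195 g/mol = 0.04151 mol, giving 0.08302 K and 0.04151 O.
19.47 wt% Al2O3 ÷ 101.961 g/mol = 0.19096 mol, giving 0.38192 Al and 0.57288 O.
68.62 wt% SiO2 ÷ 60.083 g/mol = 1.14209 mol, giving 1.14209 Si and 2.28418 O.
Oxygen sums to 3.04443; scaling by 8/3.04443 = 2.62775 puts the formula on 8 O.
K: 0.08302 × 2.62775 = 0.218 atoms per formula unit.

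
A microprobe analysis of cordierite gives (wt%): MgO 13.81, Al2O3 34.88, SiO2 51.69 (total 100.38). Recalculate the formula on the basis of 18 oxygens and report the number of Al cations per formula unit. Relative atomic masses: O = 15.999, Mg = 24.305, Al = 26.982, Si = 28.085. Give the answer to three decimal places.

3.986 Al apfu

MgO: 13.81/40.304 = 0.34265 mol → 0.34265 mol Mg, 0.34265 mol O.
Al2O3: 34.88/101.961 = 0.34209 mol → 0.68418 mol Al, 1.02627 mol O.
SiO2: 51.69/60.083 = 0.86031 mol → 0.86031 mol Si, 1.72062 mol O.
Total oxygen = 3.08954 mol. Normalization factor = 18/3.08954 = 5.82611.
Al per 18 O = 0.68418 × 5.82611 = 3.986.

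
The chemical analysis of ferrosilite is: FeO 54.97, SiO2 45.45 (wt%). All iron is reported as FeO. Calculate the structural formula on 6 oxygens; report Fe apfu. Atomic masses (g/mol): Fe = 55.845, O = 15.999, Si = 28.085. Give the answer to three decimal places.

FeO (M=71.844): mol = 0.76513; Fe = 0.76513, O = 0.76513.
SiO2 (M=60.083): mol = 0.75645; Si = 0.75645, O = 1.51290.
ΣO = 2.27803; factor = 6/ΣO = 2.63385.
Fe apfu = 0.76513 × 2.63385 = 2.015.

2.015 Fe apfu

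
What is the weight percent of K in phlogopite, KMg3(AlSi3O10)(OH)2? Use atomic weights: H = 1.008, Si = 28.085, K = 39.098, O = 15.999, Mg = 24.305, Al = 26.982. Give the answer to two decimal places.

9.37 mass %

Formula mass = 1*39.098 + 3*24.305 + 1*26.982 + 3*28.085 + 12*15.999 + 2*1.008 = 417.254 g/mol, of which 39.098 g is K.
So K makes up 39.098/417.254 = 0.0937 of the mass, i.e. 9.37%.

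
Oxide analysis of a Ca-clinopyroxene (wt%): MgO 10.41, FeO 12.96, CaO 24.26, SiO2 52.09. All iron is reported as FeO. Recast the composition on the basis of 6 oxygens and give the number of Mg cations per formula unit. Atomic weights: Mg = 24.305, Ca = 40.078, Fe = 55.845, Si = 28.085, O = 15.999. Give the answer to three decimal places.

MgO: 10.41/40.304 = 0.25829 mol → 0.25829 mol Mg, 0.25829 mol O.
FeO: 12.96/71.844 = 0.18039 mol → 0.18039 mol Fe, 0.18039 mol O.
CaO: 24.26/56.077 = 0.43262 mol → 0.43262 mol Ca, 0.43262 mol O.
SiO2: 52.09/60.083 = 0.86697 mol → 0.86697 mol Si, 1.73394 mol O.
Total oxygen = 2.60524 mol. Normalization factor = 6/2.60524 = 2.30305.
Mg per 6 O = 0.25829 × 2.30305 = 0.595.

0.595 Mg apfu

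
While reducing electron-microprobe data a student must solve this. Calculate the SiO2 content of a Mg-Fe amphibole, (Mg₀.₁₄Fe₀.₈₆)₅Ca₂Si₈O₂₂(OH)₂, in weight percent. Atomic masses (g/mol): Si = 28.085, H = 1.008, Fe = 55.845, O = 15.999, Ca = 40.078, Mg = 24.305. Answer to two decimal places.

Molar mass of (Mg₀.₁₄Fe₀.₈₆)₅Ca₂Si₈O₂₂(OH)₂ = 0.70·24.305 + 4.30·55.845 + 2·40.078 + 8·28.085 + 24·15.999 + 2·1.008 = 947.975 g/mol.
Each formula unit contains 8 Si, equivalent to 8/1 = 8.0000 mol SiO2.
M(SiO2) = 1×28.085 + 2×15.999 = 60.083 g/mol.
Mass of SiO2 per formula unit = 8.0000 × 60.083 = 480.664 g.
SiO2 wt% = 480.664 / 947.975 × 100 = 50.70%.

50.70 wt%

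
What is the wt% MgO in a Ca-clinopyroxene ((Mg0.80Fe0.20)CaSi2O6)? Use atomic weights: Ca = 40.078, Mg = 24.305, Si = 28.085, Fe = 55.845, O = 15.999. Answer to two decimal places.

M((Mg0.80Fe0.20)CaSi2O6) = 222.855 g/mol; M(MgO) = 40.304 g/mol.
Moles MgO per formula unit = 0.80 Mg ÷ 1 = 0.8000.
MgO fraction = (0.8000 × 40.304) / 222.855 = 32.243/222.855 = 0.1447.

14.47 wt%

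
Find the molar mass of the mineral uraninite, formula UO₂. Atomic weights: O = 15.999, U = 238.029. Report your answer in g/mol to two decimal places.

270.03 g/mol

U: 1 × 238.029 = 238.0290
O: 2 × 15.999 = 31.9980
Summing the contributions gives the formula mass.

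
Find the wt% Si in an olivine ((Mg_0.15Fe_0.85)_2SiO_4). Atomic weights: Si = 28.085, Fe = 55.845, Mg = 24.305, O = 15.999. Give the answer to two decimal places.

Molar mass of (Mg_0.15Fe_0.85)_2SiO_4: 0.30*24.305 + 1.70*55.845 + 1*28.085 + 4*15.999 = 194.309 g/mol.
Mass of Si per formula unit: 1 × 28.085 = 28.085 g.
Weight fraction Si = 28.085 / 194.309 = 0.1445.

14.45 wt%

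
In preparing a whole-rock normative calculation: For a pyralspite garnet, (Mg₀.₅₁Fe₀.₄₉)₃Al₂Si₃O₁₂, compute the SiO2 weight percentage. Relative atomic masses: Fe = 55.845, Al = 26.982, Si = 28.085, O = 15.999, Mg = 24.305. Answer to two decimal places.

M((Mg₀.₅₁Fe₀.₄₉)₃Al₂Si₃O₁₂) = 449.486 g/mol; M(SiO2) = 60.083 g/mol.
Moles SiO2 per formula unit = 3 Si ÷ 1 = 3.0000.
SiO2 fraction = (3.0000 × 60.083) / 449.486 = 180.249/449.486 = 0.4010.

40.10 wt%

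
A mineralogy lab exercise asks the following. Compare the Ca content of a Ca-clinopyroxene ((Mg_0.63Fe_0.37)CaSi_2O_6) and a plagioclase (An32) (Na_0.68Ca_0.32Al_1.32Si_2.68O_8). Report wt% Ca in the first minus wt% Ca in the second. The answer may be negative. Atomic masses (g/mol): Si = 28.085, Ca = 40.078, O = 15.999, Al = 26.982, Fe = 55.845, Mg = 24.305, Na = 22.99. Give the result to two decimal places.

First mineral: 40.078 g Ca in 228.217 g formula = 17.56 wt% Ca.
Second mineral: 12.825 g Ca in 267.334 g formula = 4.80 wt% Ca.
17.56% − 4.80% gives a difference of 12.76 percentage points.

12.76 percentage points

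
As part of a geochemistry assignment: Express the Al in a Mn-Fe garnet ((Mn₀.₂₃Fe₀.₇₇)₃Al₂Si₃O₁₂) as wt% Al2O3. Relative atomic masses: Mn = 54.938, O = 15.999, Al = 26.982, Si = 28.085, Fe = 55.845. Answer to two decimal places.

20.51 wt%

Molar mass of (Mn₀.₂₃Fe₀.₇₇)₃Al₂Si₃O₁₂ = 0.69·54.938 + 2.31·55.845 + 2·26.982 + 3·28.085 + 12·15.999 = 497.116 g/mol.
Each formula unit contains 2 Al, equivalent to 2/2 = 1.0000 mol Al2O3.
M(Al2O3) = 2×26.982 + 3×15.999 = 101.961 g/mol.
Mass of Al2O3 per formula unit = 1.0000 × 101.961 = 101.961 g.
Al2O3 wt% = 101.961 / 497.116 × 100 = 20.51%.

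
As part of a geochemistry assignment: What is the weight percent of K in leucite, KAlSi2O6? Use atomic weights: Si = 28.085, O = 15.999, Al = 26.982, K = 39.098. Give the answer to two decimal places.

Formula mass = 1*39.098 + 1*26.982 + 2*28.085 + 6*15.999 = 218.244 g/mol, of which 39.098 g is K.
So K makes up 39.098/218.244 = 0.1791 of the mass, i.e. 17.91%.

17.91 mass %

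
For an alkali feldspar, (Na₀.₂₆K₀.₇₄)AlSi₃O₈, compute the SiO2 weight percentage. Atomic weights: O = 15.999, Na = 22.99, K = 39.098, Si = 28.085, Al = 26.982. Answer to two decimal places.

65.75 wt%

Formula mass = 274.139 g/mol.
3 Si → 3.0000 mol SiO2 per formula unit; M(SiO2) = 60.083, so SiO2 mass = 180.249 g.
180.249/274.139 × 100 = 65.75 wt%.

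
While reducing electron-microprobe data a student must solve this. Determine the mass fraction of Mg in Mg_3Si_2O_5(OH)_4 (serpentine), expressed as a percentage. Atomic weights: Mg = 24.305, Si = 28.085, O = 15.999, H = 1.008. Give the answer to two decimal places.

26.31 weight percent

M(Mg_3Si_2O_5(OH)_4) = 277.108 g/mol.
Mg contributes 3 × 24.305 = 72.915 g per mole.
72.915/277.108 = 0.2631 → 26.31%.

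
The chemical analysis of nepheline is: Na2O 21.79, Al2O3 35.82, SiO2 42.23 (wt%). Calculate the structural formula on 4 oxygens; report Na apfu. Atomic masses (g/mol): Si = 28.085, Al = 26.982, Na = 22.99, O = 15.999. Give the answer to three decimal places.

Na2O: 21.79/61.979 = 0.35157 mol → 0.70314 mol Na, 0.35157 mol O.
Al2O3: 35.82/101.961 = 0.35131 mol → 0.70262 mol Al, 1.05393 mol O.
SiO2: 42.23/60.083 = 0.70286 mol → 0.70286 mol Si, 1.40572 mol O.
Total oxygen = 2.81122 mol. Normalization factor = 4/2.81122 = 1.42287.
Na per 4 O = 0.70314 × 1.42287 = 1.000.

1.000 Na apfu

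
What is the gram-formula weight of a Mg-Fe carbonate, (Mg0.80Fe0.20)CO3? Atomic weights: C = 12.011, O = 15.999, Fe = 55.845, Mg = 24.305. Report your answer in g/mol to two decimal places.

90.62 g/mol

Mg: 0.80 × 24.305 = 19.4440
Fe: 0.20 × 55.845 = 11.1690
C: 1 × 12.011 = 12.0110
O: 3 × 15.999 = 47.9970
Summing the contributions gives the formula mass.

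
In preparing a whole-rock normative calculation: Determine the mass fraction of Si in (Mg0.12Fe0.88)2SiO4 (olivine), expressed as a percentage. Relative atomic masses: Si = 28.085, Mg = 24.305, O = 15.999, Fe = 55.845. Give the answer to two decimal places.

Formula mass = 0.24·24.305 + 1.76·55.845 + 1·28.085 + 4·15.999 = 196.201 g/mol, of which 28.085 g is Si.
So Si makes up 28.085/196.201 = 0.1431 of the mass, i.e. 14.31%.

14.31 weight percent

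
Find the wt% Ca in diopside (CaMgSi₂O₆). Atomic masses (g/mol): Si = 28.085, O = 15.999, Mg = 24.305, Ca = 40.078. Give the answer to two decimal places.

18.51 wt%

Molar mass of CaMgSi₂O₆: 1*40.078 + 1*24.305 + 2*28.085 + 6*15.999 = 216.547 g/mol.
Mass of Ca per formula unit: 1 × 40.078 = 40.078 g.
Weight fraction Ca = 40.078 / 216.547 = 0.1851.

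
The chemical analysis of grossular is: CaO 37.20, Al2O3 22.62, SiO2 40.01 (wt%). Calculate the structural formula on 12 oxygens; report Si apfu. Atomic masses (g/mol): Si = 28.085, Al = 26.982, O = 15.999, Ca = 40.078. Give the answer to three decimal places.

CaO (M=56.077): mol = 0.66337; Ca = 0.66337, O = 0.66337.
Al2O3 (M=101.961): mol = 0.22185; Al = 0.44370, O = 0.66555.
SiO2 (M=60.083): mol = 0.66591; Si = 0.66591, O = 1.33182.
ΣO = 2.66074; factor = 12/ΣO = 4.51002.
Si apfu = 0.66591 × 4.51002 = 3.003.

3.003 Si apfu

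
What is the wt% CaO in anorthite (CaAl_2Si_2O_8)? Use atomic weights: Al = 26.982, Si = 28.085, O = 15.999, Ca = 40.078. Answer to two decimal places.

M(CaAl_2Si_2O_8) = 278.204 g/mol; M(CaO) = 56.077 g/mol.
Moles CaO per formula unit = 1 Ca ÷ 1 = 1.0000.
CaO fraction = (1.0000 × 56.077) / 278.204 = 56.077/278.204 = 0.2016.

20.16 wt%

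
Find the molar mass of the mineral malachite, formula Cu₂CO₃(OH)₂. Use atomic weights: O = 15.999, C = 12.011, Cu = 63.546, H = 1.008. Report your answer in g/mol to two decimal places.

Cu: 2 × 63.546 = 127.0920
C: 1 × 12.011 = 12.0110
O: 5 × 15.999 = 79.9950
H: 2 × 1.008 = 2.0160
Summing the contributions gives the formula mass.

221.11 g/mol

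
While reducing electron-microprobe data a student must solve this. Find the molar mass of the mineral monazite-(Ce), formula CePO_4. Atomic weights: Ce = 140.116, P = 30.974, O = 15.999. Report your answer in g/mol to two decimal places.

M = 1(140.116) + 1(30.974) + 4(15.999)

235.09 g/mol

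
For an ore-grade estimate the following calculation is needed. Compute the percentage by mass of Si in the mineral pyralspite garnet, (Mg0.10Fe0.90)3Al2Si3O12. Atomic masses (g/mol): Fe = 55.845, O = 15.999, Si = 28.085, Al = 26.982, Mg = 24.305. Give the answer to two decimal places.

17.26 mass %

Molar mass of (Mg0.10Fe0.90)3Al2Si3O12: 0.30×24.305 + 2.70×55.845 + 2×26.982 + 3×28.085 + 12×15.999 = 488.280 g/mol.
Mass of Si per formula unit: 3 × 28.085 = 84.255 g.
Weight fraction Si = 84.255 / 488.280 = 0.1726.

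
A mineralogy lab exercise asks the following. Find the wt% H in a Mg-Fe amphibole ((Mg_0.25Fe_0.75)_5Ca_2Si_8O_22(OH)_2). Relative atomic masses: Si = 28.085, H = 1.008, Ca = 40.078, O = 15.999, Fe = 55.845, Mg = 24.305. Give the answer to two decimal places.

0.22 mass %

M((Mg_0.25Fe_0.75)_5Ca_2Si_8O_22(OH)_2) = 930.628 g/mol.
H contributes 2 × 1.008 = 2.016 g per mole.
2.016/930.628 = 0.0022 → 0.22%.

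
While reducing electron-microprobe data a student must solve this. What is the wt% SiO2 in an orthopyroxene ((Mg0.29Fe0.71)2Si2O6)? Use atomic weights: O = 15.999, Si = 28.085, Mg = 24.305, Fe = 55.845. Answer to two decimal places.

48.94 wt%

Formula mass = 245.561 g/mol.
2 Si → 2.0000 mol SiO2 per formula unit; M(SiO2) = 60.083, so SiO2 mass = 120.166 g.
120.166/245.561 × 100 = 48.94 wt%.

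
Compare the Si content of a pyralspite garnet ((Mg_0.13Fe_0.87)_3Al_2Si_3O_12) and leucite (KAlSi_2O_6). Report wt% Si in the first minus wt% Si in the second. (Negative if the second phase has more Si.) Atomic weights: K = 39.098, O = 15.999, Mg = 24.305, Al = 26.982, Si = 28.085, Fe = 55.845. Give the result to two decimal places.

Si in (Mg_0.13Fe_0.87)_3Al_2Si_3O_12: molar mass 485.441 g/mol; 3×28.085 = 84.255 g → 17.36 wt%.
Si in KAlSi_2O_6: molar mass 218.244 g/mol; 2×28.085 = 56.170 g → 25.74 wt%.
Difference = 17.36 − 25.74 = -8.38 percentage points.

-8.38 percentage points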